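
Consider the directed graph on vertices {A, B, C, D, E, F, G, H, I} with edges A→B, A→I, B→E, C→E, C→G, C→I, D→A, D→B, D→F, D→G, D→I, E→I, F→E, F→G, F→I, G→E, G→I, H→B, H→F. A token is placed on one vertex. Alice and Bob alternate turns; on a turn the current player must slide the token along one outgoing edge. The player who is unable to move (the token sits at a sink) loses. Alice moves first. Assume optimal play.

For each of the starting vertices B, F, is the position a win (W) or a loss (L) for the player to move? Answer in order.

B: L, F: W

Classify positions by backward induction: terminal positions (no move available) are L. From any other position, the mover wins iff some move reaches an L.
Every edge goes from a vertex to one that appears earlier in the order I, E, G, B, A, F, D, C, H, so processing vertices in that order labels each vertex after all of its successors.
I: no outgoing edge → L
E: can move to I, which is L ⇒ W
G: can move to I, which is L ⇒ W
B: the only move is to E(W), a W ⇒ L
A: can move to B, which is L ⇒ W
F: can move to I, which is L ⇒ W
D: can move to B, which is L ⇒ W
C: can move to I, which is L ⇒ W
H: can move to B, which is L ⇒ W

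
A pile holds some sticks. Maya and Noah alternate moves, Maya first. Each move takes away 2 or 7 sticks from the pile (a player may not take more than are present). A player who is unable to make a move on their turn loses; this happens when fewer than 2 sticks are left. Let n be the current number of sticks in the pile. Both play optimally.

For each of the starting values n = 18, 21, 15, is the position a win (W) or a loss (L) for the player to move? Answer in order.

Classify positions by backward induction: terminal positions (no move available) are L. From any other position, the mover wins iff some move reaches an L.
n=0: no move → L
n=1: no move → L
n=2: W (go to 0, an L position)
n=3: W (go to 1, an L position)
n=4: L (sole option 2(W) is W)
n=5: L (sole option 3(W) is W)
n=6: W (go to 4, an L position)
n=7: W (go to 5, an L position)
n=8: W (go to 1, an L position)
n=9: L (options 7(W), 2(W) are all W)
n=10: L (options 8(W), 3(W) are all W)
n=11: W (go to 9, an L position)
n=12: W (go to 10, an L position)
n=13: L (options 11(W), 6(W) are all W)
n=14: L (options 12(W), 7(W) are all W)
n=15: W (go to 13, an L position)
n=16: W (go to 14, an L position)
n=17: W (go to 10, an L position)
n=18: L (options 16(W), 11(W) are all W)
n=19: L (options 17(W), 12(W) are all W)
n=20: W (go to 18, an L position)
n=21: W (go to 19, an L position)

18: L, 21: W, 15: W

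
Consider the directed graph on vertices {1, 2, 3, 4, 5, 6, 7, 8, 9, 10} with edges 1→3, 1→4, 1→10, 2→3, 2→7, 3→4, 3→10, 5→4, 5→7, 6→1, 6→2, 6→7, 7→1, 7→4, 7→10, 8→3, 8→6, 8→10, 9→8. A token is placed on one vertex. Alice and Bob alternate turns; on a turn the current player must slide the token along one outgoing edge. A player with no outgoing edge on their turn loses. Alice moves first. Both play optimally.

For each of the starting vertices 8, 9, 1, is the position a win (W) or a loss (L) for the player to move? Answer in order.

Compute win/loss labels from the base case upward. A position with no move is L. Any other position is W if it can reach an L in one move, else L.
Every edge goes from a vertex to one that appears earlier in the order 4, 10, 3, 1, 7, 2, 6, 8, 5, 9, so processing vertices in that order labels each vertex after all of its successors.
4: no outgoing edge → L
10: no outgoing edge → L
3: can move to 10, which is L ⇒ W
1: can move to 10, which is L ⇒ W
7: can move to 10, which is L ⇒ W
2: moves to 7(W), 3(W); every one is W ⇒ L
6: can move to 2, which is L ⇒ W
8: can move to 10, which is L ⇒ W
5: can move to 4, which is L ⇒ W
9: the only move is to 8(W), a W ⇒ L

8: W, 9: L, 1: W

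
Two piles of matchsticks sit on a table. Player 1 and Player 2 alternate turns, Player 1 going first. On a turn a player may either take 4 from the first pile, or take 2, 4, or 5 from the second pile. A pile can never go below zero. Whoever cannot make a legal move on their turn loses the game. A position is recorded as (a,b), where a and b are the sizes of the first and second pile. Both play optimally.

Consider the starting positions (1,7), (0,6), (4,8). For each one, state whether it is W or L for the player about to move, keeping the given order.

Compute win/loss labels from the base case upward. A position with no move is L. Any other position is W if it can reach an L in one move, else L.
No move ever increases a pile, so every position that can arise here has a ≤ 4 and b ≤ 8; it is enough to label the cells with 0 ≤ a ≤ 4 and 0 ≤ b ≤ 8.
Every move lowers a or b (never raises either), so fill the grid row by row in increasing a, and left to right within a row: each cell's successors are then already labelled.
      b=0  b=1  b=2  b=3  b=4  b=5  b=6  b=7  b=8
a=0:    L    L    W    W    W    W    W    L    L
a=1:    L    L    W    W    W    W    W    L    L
a=2:    L    L    W    W    W    W    W    L    L
a=3:    L    L    W    W    W    W    W    L    L
a=4:    W    W    L    L    W    W    W    W    W
Cells with no legal move (terminal, hence L): (0,0), (0,1), (1,0), (1,1), (2,0), (2,1), (3,0), (3,1).
The remaining L cells, each justified by listing all of its moves:
(0,7): moves to (0,5)(W), (0,3)(W), (0,2)(W); every one is W ⇒ L
(0,8): moves to (0,6)(W), (0,4)(W), (0,3)(W); every one is W ⇒ L
(1,7): moves to (1,5)(W), (1,3)(W), (1,2)(W); every one is W ⇒ L
(1,8): moves to (1,6)(W), (1,4)(W), (1,3)(W); every one is W ⇒ L
(2,7): moves to (2,5)(W), (2,3)(W), (2,2)(W); every one is W ⇒ L
(2,8): moves to (2,6)(W), (2,4)(W), (2,3)(W); every one is W ⇒ L
(3,7): moves to (3,5)(W), (3,3)(W), (3,2)(W); every one is W ⇒ L
(3,8): moves to (3,6)(W), (3,4)(W), (3,3)(W); every one is W ⇒ L
(4,2): moves to (0,2)(W), (4,0)(W); every one is W ⇒ L
(4,3): moves to (0,3)(W), (4,1)(W); every one is W ⇒ L
Every other cell has at least one move into one of the L cells above, so it is W.
(1,7): one of the L cells justified above, so L
(0,6): the move to (0,1) reaches an L cell, so W
(4,8): the move to (0,8) reaches an L cell, so W

(1,7): L, (0,6): W, (4,8): W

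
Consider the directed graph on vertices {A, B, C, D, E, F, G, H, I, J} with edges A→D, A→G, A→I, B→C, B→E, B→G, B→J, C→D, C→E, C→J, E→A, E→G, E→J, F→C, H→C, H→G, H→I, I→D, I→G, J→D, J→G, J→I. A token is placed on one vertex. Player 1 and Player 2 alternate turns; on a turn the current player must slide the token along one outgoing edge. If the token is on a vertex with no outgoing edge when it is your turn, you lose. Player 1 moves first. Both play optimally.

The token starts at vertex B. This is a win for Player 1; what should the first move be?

Use the standard recursion: the mover loses at a terminal position; elsewhere, the mover wins exactly when some move hands the opponent an L position.
Every edge goes from a vertex to one that appears earlier in the order D, G, I, J, A, E, C, B, H, F, so processing vertices in that order labels each vertex after all of its successors.
D: no outgoing edge → L
G: no outgoing edge → L
I: W (go to G, an L position)
J: W (go to G, an L position)
A: W (go to G, an L position)
E: W (go to G, an L position)
C: W (go to D, an L position)
B: W (go to G, an L position)
H: W (go to G, an L position)
F: L (sole option C(W) is W)
From B, the L positions reachable in one move are: G.

Move to G.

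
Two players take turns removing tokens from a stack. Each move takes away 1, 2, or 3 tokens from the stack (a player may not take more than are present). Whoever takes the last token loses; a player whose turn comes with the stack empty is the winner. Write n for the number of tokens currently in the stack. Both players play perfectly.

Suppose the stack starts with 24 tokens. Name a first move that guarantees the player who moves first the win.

Label each position W (a win for the player to move) or L (a loss). A position with no legal move is W; any other position is W exactly when some move reaches an L, and L when every move reaches a W.
n=0: no move; the opponent has just taken the last token and therefore loses → W
n=1: →0(W) only, which is W, so L
n=2: →1(L), so W
n=3: →1(L), so W
n=4: →1(L), so W
n=5: →4(W), 3(W), 2(W) — all W, so L
n=6: →5(L), so W
n=7: →5(L), so W
n=8: →5(L), so W
n=9: →8(W), 7(W), 6(W) — all W, so L
n=10: →9(L), so W
n=11: →9(L), so W
n=12: →9(L), so W
n=13: →12(W), 11(W), 10(W) — all W, so L
n=14: →13(L), so W
n=15: →13(L), so W
n=16: →13(L), so W
n=17: →16(W), 15(W), 14(W) — all W, so L
n=18: →17(L), so W
n=19: →17(L), so W
n=20: →17(L), so W
n=21: →20(W), 19(W), 18(W) — all W, so L
n=22: →21(L), so W
n=23: →21(L), so W
n=24: →21(L), so W
From 24, the L positions reachable in one move are: 21.

Remove 3, leaving 21.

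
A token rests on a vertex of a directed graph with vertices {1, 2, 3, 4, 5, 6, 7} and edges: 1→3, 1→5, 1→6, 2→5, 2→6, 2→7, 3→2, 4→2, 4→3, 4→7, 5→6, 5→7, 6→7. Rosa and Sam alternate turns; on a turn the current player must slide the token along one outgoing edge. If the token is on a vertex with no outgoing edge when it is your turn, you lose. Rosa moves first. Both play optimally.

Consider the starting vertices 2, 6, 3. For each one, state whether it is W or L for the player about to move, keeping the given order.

2: W, 6: W, 3: L

Classify positions by backward induction: terminal positions (no move available) are L. From any other position, the mover wins iff some move reaches an L.
Every edge goes from a vertex to one that appears earlier in the order 7, 6, 5, 2, 3, 1, 4, so processing vertices in that order labels each vertex after all of its successors.
7: no outgoing edge → L
6: W (go to 7, an L position)
5: W (go to 7, an L position)
2: W (go to 7, an L position)
3: L (sole option 2(W) is W)
1: W (go to 3, an L position)
4: W (go to 3, an L position)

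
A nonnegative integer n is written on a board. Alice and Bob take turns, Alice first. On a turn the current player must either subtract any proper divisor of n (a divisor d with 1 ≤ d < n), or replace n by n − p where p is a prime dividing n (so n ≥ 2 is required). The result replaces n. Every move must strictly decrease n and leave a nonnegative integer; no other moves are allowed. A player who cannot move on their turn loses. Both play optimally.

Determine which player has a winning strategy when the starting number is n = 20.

Bob wins.

Positions with no move are L. A position that does have a move is losing for the player to move precisely when every available move leads to a winning position for the opponent. Fill in the labels:
n=0: no move → L
n=1: no move → L
n=2: can move to 0, which is L ⇒ W
n=3: can move to 0, which is L ⇒ W
n=4: moves to 2(W), 3(W); every one is W ⇒ L
n=5: can move to 0, which is L ⇒ W
n=6: can move to 4, which is L ⇒ W
n=7: can move to 0, which is L ⇒ W
n=8: can move to 4, which is L ⇒ W
n=9: moves to 6(W), 8(W); every one is W ⇒ L
n=10: can move to 9, which is L ⇒ W
n=11: can move to 0, which is L ⇒ W
n=12: can move to 9, which is L ⇒ W
n=13: can move to 0, which is L ⇒ W
n=14: moves to 7(W), 12(W), 13(W); every one is W ⇒ L
n=15: can move to 14, which is L ⇒ W
n=16: can move to 14, which is L ⇒ W
n=17: can move to 0, which is L ⇒ W
n=18: can move to 9, which is L ⇒ W
n=19: can move to 0, which is L ⇒ W
n=20: moves to 10(W), 15(W), 16(W), 18(W), 19(W); every one is W ⇒ L
Every move from 20 reaches a W position, so the mover loses.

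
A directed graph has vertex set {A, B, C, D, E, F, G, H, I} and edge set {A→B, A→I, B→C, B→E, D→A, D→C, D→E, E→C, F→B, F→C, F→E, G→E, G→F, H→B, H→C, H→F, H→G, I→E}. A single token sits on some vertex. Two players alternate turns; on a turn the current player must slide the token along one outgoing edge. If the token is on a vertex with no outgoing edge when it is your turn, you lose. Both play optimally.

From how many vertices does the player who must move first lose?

3

Label each position W (a win for the player to move) or L (a loss). A position with no legal move is L; any other position is W exactly when some move reaches an L, and L when every move reaches a W.
Every edge goes from a vertex to one that appears earlier in the order C, E, B, I, F, G, H, A, D, so processing vertices in that order labels each vertex after all of its successors.
C: no outgoing edge → L
E: W (go to C, an L position)
B: W (go to C, an L position)
I: L (sole option E(W) is W)
F: W (go to C, an L position)
G: L (options F(W), E(W) are all W)
H: W (go to G, an L position)
A: W (go to I, an L position)
D: W (go to C, an L position)
The L vertices are C, G, I; that is 3 in all.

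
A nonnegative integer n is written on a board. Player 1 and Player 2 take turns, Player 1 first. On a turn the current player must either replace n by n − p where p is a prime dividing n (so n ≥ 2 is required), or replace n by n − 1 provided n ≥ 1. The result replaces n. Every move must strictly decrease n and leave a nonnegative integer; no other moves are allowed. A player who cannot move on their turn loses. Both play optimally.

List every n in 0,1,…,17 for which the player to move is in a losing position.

0, 4, 8, 12, 16

Use the standard recursion: the mover loses at a terminal position; elsewhere, the mover wins exactly when some move hands the opponent an L position.
n=0: no move → L
n=1: →0(L), so W
n=2: →0(L), so W
n=3: →0(L), so W
n=4: →2(W), 3(W) — all W, so L
n=5: →0(L), so W
n=6: →4(L), so W
n=7: →0(L), so W
n=8: →6(W), 7(W) — all W, so L
n=9: →8(L), so W
n=10: →8(L), so W
n=11: →0(L), so W
n=12: →9(W), 10(W), 11(W) — all W, so L
n=13: →0(L), so W
n=14: →12(L), so W
n=15: →12(L), so W
n=16: →14(W), 15(W) — all W, so L
n=17: →0(L), so W
The losing starting values of n are exactly the entries labelled L in this table (5 of them).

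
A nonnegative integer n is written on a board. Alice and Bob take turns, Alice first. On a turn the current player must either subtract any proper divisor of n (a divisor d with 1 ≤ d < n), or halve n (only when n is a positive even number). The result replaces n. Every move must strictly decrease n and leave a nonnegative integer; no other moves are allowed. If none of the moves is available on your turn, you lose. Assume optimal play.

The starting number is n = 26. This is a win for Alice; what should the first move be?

Move to 13.

Build the W/L table. Terminal = L. A non-terminal position is W if it has a move to some L; otherwise it is L.
n=0: no move → L
n=1: no move → L
n=2: →1(L), so W
n=3: →2(W) only, which is W, so L
n=4: →3(L), so W
n=5: →4(W) only, which is W, so L
n=6: →3(L), so W
n=7: →6(W) only, which is W, so L
n=8: →7(L), so W
n=9: →6(W), 8(W) — all W, so L
n=10: →5(L), so W
n=11: →10(W) only, which is W, so L
n=12: →9(L), so W
n=13: →12(W) only, which is W, so L
n=14: →7(L), so W
n=15: →10(W), 12(W), 14(W) — all W, so L
n=16: →15(L), so W
n=17: →16(W) only, which is W, so L
n=18: →9(L), so W
n=19: →18(W) only, which is W, so L
n=20: →15(L), so W
n=21: →14(W), 18(W), 20(W) — all W, so L
n=22: →11(L), so W
n=23: →22(W) only, which is W, so L
n=24: →21(L), so W
n=25: →20(W), 24(W) — all W, so L
n=26: →13(L), so W
From 26, the L positions reachable in one move are: 13, 25. Any move reaching one of these is winning.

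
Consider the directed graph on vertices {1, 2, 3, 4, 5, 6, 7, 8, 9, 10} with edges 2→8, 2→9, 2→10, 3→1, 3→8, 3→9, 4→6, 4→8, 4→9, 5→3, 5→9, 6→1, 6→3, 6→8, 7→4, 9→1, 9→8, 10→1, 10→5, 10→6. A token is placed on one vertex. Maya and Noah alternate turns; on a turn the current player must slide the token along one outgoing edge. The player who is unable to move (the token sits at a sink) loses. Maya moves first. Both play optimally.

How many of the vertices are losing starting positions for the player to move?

Build the W/L table. Terminal = L. A non-terminal position is W if it has a move to some L; otherwise it is L.
Every edge goes from a vertex to one that appears earlier in the order 8, 1, 9, 3, 5, 6, 10, 4, 7, 2, so processing vertices in that order labels each vertex after all of its successors.
8: no outgoing edge → L
1: no outgoing edge → L
9: reaches L-position 1 → W
3: reaches L-position 1 → W
5: only reaches 3(W), 9(W), all W → L
6: reaches L-position 1 → W
10: reaches L-position 5 → W
4: reaches L-position 8 → W
7: only reaches 4(W), which is W → L
2: reaches L-position 8 → W
The L vertices are 1, 5, 7, 8; that is 4 in all.

4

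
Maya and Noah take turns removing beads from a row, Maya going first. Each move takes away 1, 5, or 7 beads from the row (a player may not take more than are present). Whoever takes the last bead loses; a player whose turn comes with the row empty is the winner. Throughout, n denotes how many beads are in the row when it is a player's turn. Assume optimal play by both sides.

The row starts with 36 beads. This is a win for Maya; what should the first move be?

Remove 1, leaving 35.

Compute win/loss labels from the base case upward. A position with no move is W. Any other position is W if it can reach an L in one move, else L.
n=0: no move; the opponent has just taken the last bead and therefore loses → W
n=1: the only move is to 0(W), a W ⇒ L
n=2: can move to 1, which is L ⇒ W
n=3: the only move is to 2(W), a W ⇒ L
n=4: can move to 3, which is L ⇒ W
n=5: moves to 4(W), 0(W); every one is W ⇒ L
n=6: can move to 5, which is L ⇒ W
n=7: moves to 6(W), 2(W), 0(W); every one is W ⇒ L
n=8: can move to 7, which is L ⇒ W
n=9: moves to 8(W), 4(W), 2(W); every one is W ⇒ L
n=10: can move to 9, which is L ⇒ W
n=11: moves to 10(W), 6(W), 4(W); every one is W ⇒ L
n=12: can move to 11, which is L ⇒ W
n=13: moves to 12(W), 8(W), 6(W); every one is W ⇒ L
n=14: can move to 13, which is L ⇒ W
n=15: moves to 14(W), 10(W), 8(W); every one is W ⇒ L
n=16: can move to 15, which is L ⇒ W
n=17: moves to 16(W), 12(W), 10(W); every one is W ⇒ L
n=18: can move to 17, which is L ⇒ W
n=19: moves to 18(W), 14(W), 12(W); every one is W ⇒ L
n=20: can move to 19, which is L ⇒ W
n=21: moves to 20(W), 16(W), 14(W); every one is W ⇒ L
n=22: can move to 21, which is L ⇒ W
n=23: moves to 22(W), 18(W), 16(W); every one is W ⇒ L
n=24: can move to 23, which is L ⇒ W
n=25: moves to 24(W), 20(W), 18(W); every one is W ⇒ L
n=26: can move to 25, which is L ⇒ W
n=27: moves to 26(W), 22(W), 20(W); every one is W ⇒ L
n=28: can move to 27, which is L ⇒ W
n=29: moves to 28(W), 24(W), 22(W); every one is W ⇒ L
n=30: can move to 29, which is L ⇒ W
n=31: moves to 30(W), 26(W), 24(W); every one is W ⇒ L
n=32: can move to 31, which is L ⇒ W
n=33: moves to 32(W), 28(W), 26(W); every one is W ⇒ L
n=34: can move to 33, which is L ⇒ W
n=35: moves to 34(W), 30(W), 28(W); every one is W ⇒ L
n=36: can move to 35, which is L ⇒ W
From 36, the L positions reachable in one move are: 35, 31, 29. Any move reaching one of these is winning.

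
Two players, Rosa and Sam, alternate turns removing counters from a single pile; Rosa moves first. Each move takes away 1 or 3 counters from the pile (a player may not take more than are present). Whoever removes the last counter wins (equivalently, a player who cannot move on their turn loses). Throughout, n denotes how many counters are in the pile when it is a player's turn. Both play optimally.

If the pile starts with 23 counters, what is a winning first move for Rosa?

Label each position W (a win for the player to move) or L (a loss). A position with no legal move is L; any other position is W exactly when some move reaches an L, and L when every move reaches a W.
n=0: no move → L
n=1: reaches L-position 0 → W
n=2: only reaches 1(W), which is W → L
n=3: reaches L-position 2 → W
n=4: only reaches 3(W), 1(W), all W → L
n=5: reaches L-position 4 → W
n=6: only reaches 5(W), 3(W), all W → L
n=7: reaches L-position 6 → W
n=8: only reaches 7(W), 5(W), all W → L
n=9: reaches L-position 8 → W
n=10: only reaches 9(W), 7(W), all W → L
n=11: reaches L-position 10 → W
n=12: only reaches 11(W), 9(W), all W → L
n=13: reaches L-position 12 → W
n=14: only reaches 13(W), 11(W), all W → L
n=15: reaches L-position 14 → W
n=16: only reaches 15(W), 13(W), all W → L
n=17: reaches L-position 16 → W
n=18: only reaches 17(W), 15(W), all W → L
n=19: reaches L-position 18 → W
n=20: only reaches 19(W), 17(W), all W → L
n=21: reaches L-position 20 → W
n=22: only reaches 21(W), 19(W), all W → L
n=23: reaches L-position 22 → W
From 23, the L positions reachable in one move are: 22, 20. Any move reaching one of these is winning.

Remove 1, leaving 22.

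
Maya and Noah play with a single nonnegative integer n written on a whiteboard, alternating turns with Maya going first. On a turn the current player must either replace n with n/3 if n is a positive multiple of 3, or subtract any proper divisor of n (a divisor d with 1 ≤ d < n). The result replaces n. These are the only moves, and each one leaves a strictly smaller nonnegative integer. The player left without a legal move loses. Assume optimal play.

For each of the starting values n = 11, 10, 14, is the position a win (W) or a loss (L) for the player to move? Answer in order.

Classify positions by backward induction: terminal positions (no move available) are L. From any other position, the mover wins iff some move reaches an L.
n=0: no move → L
n=1: no move → L
n=2: can move to 1, which is L ⇒ W
n=3: can move to 1, which is L ⇒ W
n=4: moves to 2(W), 3(W); every one is W ⇒ L
n=5: can move to 4, which is L ⇒ W
n=6: can move to 4, which is L ⇒ W
n=7: the only move is to 6(W), a W ⇒ L
n=8: can move to 4, which is L ⇒ W
n=9: moves to 3(W), 6(W), 8(W); every one is W ⇒ L
n=10: can move to 9, which is L ⇒ W
n=11: the only move is to 10(W), a W ⇒ L
n=12: can move to 4, which is L ⇒ W
n=13: the only move is to 12(W), a W ⇒ L
n=14: can move to 7, which is L ⇒ W

11: L, 10: W, 14: W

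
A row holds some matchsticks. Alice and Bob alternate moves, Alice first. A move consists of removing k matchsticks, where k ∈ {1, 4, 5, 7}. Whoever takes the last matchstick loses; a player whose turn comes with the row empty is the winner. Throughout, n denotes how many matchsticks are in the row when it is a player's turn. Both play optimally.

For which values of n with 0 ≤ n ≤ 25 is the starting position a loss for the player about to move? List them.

Build the W/L table. Terminal = W. A non-terminal position is W if it has a move to some L; otherwise it is L.
n=0: no move; the opponent has just taken the last matchstick and therefore loses → W
n=1: only reaches 0(W), which is W → L
n=2: reaches L-position 1 → W
n=3: only reaches 2(W), which is W → L
n=4: reaches L-position 3 → W
n=5: reaches L-position 1 → W
n=6: reaches L-position 1 → W
n=7: reaches L-position 3 → W
n=8: reaches L-position 3 → W
n=9: only reaches 8(W), 5(W), 4(W), 2(W), all W → L
n=10: reaches L-position 9 → W
n=11: only reaches 10(W), 7(W), 6(W), 4(W), all W → L
n=12: reaches L-position 11 → W
n=13: reaches L-position 9 → W
n=14: reaches L-position 9 → W
n=15: reaches L-position 11 → W
n=16: reaches L-position 11 → W
n=17: only reaches 16(W), 13(W), 12(W), 10(W), all W → L
n=18: reaches L-position 17 → W
n=19: only reaches 18(W), 15(W), 14(W), 12(W), all W → L
n=20: reaches L-position 19 → W
n=21: reaches L-position 17 → W
n=22: reaches L-position 17 → W
n=23: reaches L-position 19 → W
n=24: reaches L-position 19 → W
n=25: only reaches 24(W), 21(W), 20(W), 18(W), all W → L
Reading off the rows marked L gives the requested list; there are 7 such values of n.

1, 3, 9, 11, 17, 19, 25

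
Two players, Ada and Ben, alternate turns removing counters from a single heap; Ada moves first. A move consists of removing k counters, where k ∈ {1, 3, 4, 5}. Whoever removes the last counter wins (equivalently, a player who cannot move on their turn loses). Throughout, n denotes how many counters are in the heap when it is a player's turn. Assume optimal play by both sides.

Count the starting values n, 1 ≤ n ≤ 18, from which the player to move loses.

Positions with no move are L. A position that does have a move is losing for the player to move precisely when every available move leads to a winning position for the opponent. Fill in the labels:
n=0: no move → L
n=1: can move to 0, which is L ⇒ W
n=2: the only move is to 1(W), a W ⇒ L
n=3: can move to 2, which is L ⇒ W
n=4: can move to 0, which is L ⇒ W
n=5: can move to 2, which is L ⇒ W
n=6: can move to 2, which is L ⇒ W
n=7: can move to 2, which is L ⇒ W
n=8: moves to 7(W), 5(W), 4(W), 3(W); every one is W ⇒ L
n=9: can move to 8, which is L ⇒ W
n=10: moves to 9(W), 7(W), 6(W), 5(W); every one is W ⇒ L
n=11: can move to 10, which is L ⇒ W
n=12: can move to 8, which is L ⇒ W
n=13: can move to 10, which is L ⇒ W
n=14: can move to 10, which is L ⇒ W
n=15: can move to 10, which is L ⇒ W
n=16: moves to 15(W), 13(W), 12(W), 11(W); every one is W ⇒ L
n=17: can move to 16, which is L ⇒ W
n=18: moves to 17(W), 15(W), 14(W), 13(W); every one is W ⇒ L
L entries with 1 ≤ n ≤ 18 (n=0 is outside the asked range and is not counted): n = 2, 8, 10, 16, 18; that makes 5.

5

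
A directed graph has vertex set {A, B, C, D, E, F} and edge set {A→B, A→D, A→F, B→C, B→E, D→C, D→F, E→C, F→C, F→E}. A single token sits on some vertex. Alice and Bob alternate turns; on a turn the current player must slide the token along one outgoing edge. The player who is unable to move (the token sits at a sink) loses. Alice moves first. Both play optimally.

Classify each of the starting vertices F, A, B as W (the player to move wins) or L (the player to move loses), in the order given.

Use the standard recursion: the mover loses at a terminal position; elsewhere, the mover wins exactly when some move hands the opponent an L position.
Every edge goes from a vertex to one that appears earlier in the order C, E, B, F, D, A, so processing vertices in that order labels each vertex after all of its successors.
C: no outgoing edge → L
E: can move to C, which is L ⇒ W
B: can move to C, which is L ⇒ W
F: can move to C, which is L ⇒ W
D: can move to C, which is L ⇒ W
A: moves to D(W), F(W), B(W); every one is W ⇒ L

F: W, A: L, B: W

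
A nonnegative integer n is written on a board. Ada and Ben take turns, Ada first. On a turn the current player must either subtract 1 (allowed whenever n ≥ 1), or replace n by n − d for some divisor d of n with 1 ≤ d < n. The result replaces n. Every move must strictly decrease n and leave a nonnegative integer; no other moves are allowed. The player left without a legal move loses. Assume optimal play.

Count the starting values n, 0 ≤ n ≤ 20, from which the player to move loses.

Use the standard recursion: the mover loses at a terminal position; elsewhere, the mover wins exactly when some move hands the opponent an L position.
n=0: no move → L
n=1: can move to 0, which is L ⇒ W
n=2: the only move is to 1(W), a W ⇒ L
n=3: can move to 2, which is L ⇒ W
n=4: can move to 2, which is L ⇒ W
n=5: the only move is to 4(W), a W ⇒ L
n=6: can move to 5, which is L ⇒ W
n=7: the only move is to 6(W), a W ⇒ L
n=8: can move to 7, which is L ⇒ W
n=9: moves to 6(W), 8(W); every one is W ⇒ L
n=10: can move to 5, which is L ⇒ W
n=11: the only move is to 10(W), a W ⇒ L
n=12: can move to 9, which is L ⇒ W
n=13: the only move is to 12(W), a W ⇒ L
n=14: can move to 7, which is L ⇒ W
n=15: moves to 10(W), 12(W), 14(W); every one is W ⇒ L
n=16: can move to 15, which is L ⇒ W
n=17: the only move is to 16(W), a W ⇒ L
n=18: can move to 9, which is L ⇒ W
n=19: the only move is to 18(W), a W ⇒ L
n=20: can move to 15, which is L ⇒ W
L entries with 0 ≤ n ≤ 20: n = 0, 2, 5, 7, 9, 11, 13, 15, 17, 19; that makes 10.

10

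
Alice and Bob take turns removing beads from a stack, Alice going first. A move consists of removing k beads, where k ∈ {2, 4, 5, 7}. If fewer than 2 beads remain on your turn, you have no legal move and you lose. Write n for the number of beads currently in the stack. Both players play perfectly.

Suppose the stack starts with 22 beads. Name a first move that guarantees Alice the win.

Remove 4, leaving 18.

Work bottom-up. With no move the player to move loses. Otherwise the position is W if at least one move leads to an L position for the opponent, and L if every move leads to a W.
n=0: no move → L
n=1: no move → L
n=2: →0(L), so W
n=3: →1(L), so W
n=4: →0(L), so W
n=5: →1(L), so W
n=6: →1(L), so W
n=7: →0(L), so W
n=8: →1(L), so W
n=9: →7(W), 5(W), 4(W), 2(W) — all W, so L
n=10: →8(W), 6(W), 5(W), 3(W) — all W, so L
n=11: →9(L), so W
n=12: →10(L), so W
n=13: →9(L), so W
n=14: →10(L), so W
n=15: →10(L), so W
n=16: →9(L), so W
n=17: →10(L), so W
n=18: →16(W), 14(W), 13(W), 11(W) — all W, so L
n=19: →17(W), 15(W), 14(W), 12(W) — all W, so L
n=20: →18(L), so W
n=21: →19(L), so W
n=22: →18(L), so W
From 22, the L positions reachable in one move are: 18.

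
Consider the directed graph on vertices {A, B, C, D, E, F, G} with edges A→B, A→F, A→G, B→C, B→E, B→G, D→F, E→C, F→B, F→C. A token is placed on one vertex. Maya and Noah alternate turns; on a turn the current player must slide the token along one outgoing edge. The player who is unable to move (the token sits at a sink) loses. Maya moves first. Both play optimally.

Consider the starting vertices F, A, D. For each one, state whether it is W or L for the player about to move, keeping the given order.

F: W, A: W, D: L

Classify positions by backward induction: terminal positions (no move available) are L. From any other position, the mover wins iff some move reaches an L.
Every edge goes from a vertex to one that appears earlier in the order G, C, E, B, F, A, D, so processing vertices in that order labels each vertex after all of its successors.
G: no outgoing edge → L
C: no outgoing edge → L
E: W (go to C, an L position)
B: W (go to C, an L position)
F: W (go to C, an L position)
A: W (go to G, an L position)
D: L (sole option F(W) is W)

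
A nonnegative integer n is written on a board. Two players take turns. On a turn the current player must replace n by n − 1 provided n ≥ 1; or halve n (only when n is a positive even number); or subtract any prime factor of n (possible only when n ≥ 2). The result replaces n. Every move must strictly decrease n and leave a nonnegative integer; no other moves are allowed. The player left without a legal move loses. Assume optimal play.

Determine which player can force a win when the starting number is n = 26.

The first player wins.

Classify positions by backward induction: terminal positions (no move available) are L. From any other position, the mover wins iff some move reaches an L.
n=0: no move → L
n=1: reaches L-position 0 → W
n=2: reaches L-position 0 → W
n=3: reaches L-position 0 → W
n=4: only reaches 2(W), 3(W), all W → L
n=5: reaches L-position 0 → W
n=6: reaches L-position 4 → W
n=7: reaches L-position 0 → W
n=8: reaches L-position 4 → W
n=9: only reaches 6(W), 8(W), all W → L
n=10: reaches L-position 9 → W
n=11: reaches L-position 0 → W
n=12: reaches L-position 9 → W
n=13: reaches L-position 0 → W
n=14: only reaches 7(W), 12(W), 13(W), all W → L
n=15: reaches L-position 14 → W
n=16: reaches L-position 14 → W
n=17: reaches L-position 0 → W
n=18: reaches L-position 9 → W
n=19: reaches L-position 0 → W
n=20: only reaches 10(W), 15(W), 18(W), 19(W), all W → L
n=21: reaches L-position 14 → W
n=22: reaches L-position 20 → W
n=23: reaches L-position 0 → W
n=24: only reaches 12(W), 21(W), 22(W), 23(W), all W → L
n=25: reaches L-position 20 → W
n=26: reaches L-position 24 → W
From 26 the player to move can move to 24, reaching an L position.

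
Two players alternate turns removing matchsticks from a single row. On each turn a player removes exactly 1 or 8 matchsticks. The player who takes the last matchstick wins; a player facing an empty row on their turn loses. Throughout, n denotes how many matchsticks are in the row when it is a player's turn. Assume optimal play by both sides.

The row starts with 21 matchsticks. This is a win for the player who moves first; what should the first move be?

Positions with no move are L. A position that does have a move is losing for the player to move precisely when every available move leads to a winning position for the opponent. Fill in the labels:
n=0: no move → L
n=1: reaches L-position 0 → W
n=2: only reaches 1(W), which is W → L
n=3: reaches L-position 2 → W
n=4: only reaches 3(W), which is W → L
n=5: reaches L-position 4 → W
n=6: only reaches 5(W), which is W → L
n=7: reaches L-position 6 → W
n=8: reaches L-position 0 → W
n=9: only reaches 8(W), 1(W), all W → L
n=10: reaches L-position 9 → W
n=11: only reaches 10(W), 3(W), all W → L
n=12: reaches L-position 11 → W
n=13: only reaches 12(W), 5(W), all W → L
n=14: reaches L-position 13 → W
n=15: only reaches 14(W), 7(W), all W → L
n=16: reaches L-position 15 → W
n=17: reaches L-position 9 → W
n=18: only reaches 17(W), 10(W), all W → L
n=19: reaches L-position 18 → W
n=20: only reaches 19(W), 12(W), all W → L
n=21: reaches L-position 20 → W
From 21, the L positions reachable in one move are: 20, 13. Any move reaching one of these is winning.

Remove 1, leaving 20.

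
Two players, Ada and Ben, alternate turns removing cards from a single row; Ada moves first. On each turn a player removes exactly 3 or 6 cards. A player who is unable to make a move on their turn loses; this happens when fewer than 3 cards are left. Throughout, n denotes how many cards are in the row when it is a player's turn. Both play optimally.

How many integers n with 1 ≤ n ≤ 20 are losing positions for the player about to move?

Label each position W (a win for the player to move) or L (a loss). A position with no legal move is L; any other position is W exactly when some move reaches an L, and L when every move reaches a W.
n=0: no move → L
n=1: no move → L
n=2: no move → L
n=3: W (go to 0, an L position)
n=4: W (go to 1, an L position)
n=5: W (go to 2, an L position)
n=6: W (go to 0, an L position)
n=7: W (go to 1, an L position)
n=8: W (go to 2, an L position)
n=9: L (options 6(W), 3(W) are all W)
n=10: L (options 7(W), 4(W) are all W)
n=11: L (options 8(W), 5(W) are all W)
n=12: W (go to 9, an L position)
n=13: W (go to 10, an L position)
n=14: W (go to 11, an L position)
n=15: W (go to 9, an L position)
n=16: W (go to 10, an L position)
n=17: W (go to 11, an L position)
n=18: L (options 15(W), 12(W) are all W)
n=19: L (options 16(W), 13(W) are all W)
n=20: L (options 17(W), 14(W) are all W)
L entries with 1 ≤ n ≤ 20 (n=0 is outside the asked range and is not counted): n = 1, 2, 9, 10, 11, 18, 19, 20; that makes 8.

8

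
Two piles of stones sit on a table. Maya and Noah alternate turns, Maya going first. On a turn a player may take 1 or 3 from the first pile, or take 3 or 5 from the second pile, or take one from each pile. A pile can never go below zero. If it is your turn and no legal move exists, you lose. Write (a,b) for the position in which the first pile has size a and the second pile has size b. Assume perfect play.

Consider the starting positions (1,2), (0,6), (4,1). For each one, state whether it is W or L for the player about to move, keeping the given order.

Work bottom-up. With no move the player to move loses. Otherwise the position is W if at least one move leads to an L position for the opponent, and L if every move leads to a W.
No move ever increases a pile, so every position that can arise here has a ≤ 4 and b ≤ 6; it is enough to label the cells with 0 ≤ a ≤ 4 and 0 ≤ b ≤ 6.
Every move lowers a or b (never raises either), so fill the grid row by row in increasing a, and left to right within a row: each cell's successors are then already labelled.
      b=0  b=1  b=2  b=3  b=4  b=5  b=6
a=0:    L    L    L    W    W    W    W
a=1:    W    W    W    W    L    L    L
a=2:    L    L    L    W    W    W    W
a=3:    W    W    W    W    L    L    L
a=4:    L    L    L    W    W    W    W
Cells with no legal move (terminal, hence L): (0,0), (0,1), (0,2).
The remaining L cells, each justified by listing all of its moves:
(1,4): only reaches (0,4)(W), (1,1)(W), (0,3)(W), all W → L
(1,5): only reaches (0,5)(W), (1,2)(W), (1,0)(W), (0,4)(W), all W → L
(1,6): only reaches (0,6)(W), (1,3)(W), (1,1)(W), (0,5)(W), all W → L
(2,0): only reaches (1,0)(W), which is W → L
(2,1): only reaches (1,1)(W), (1,0)(W), all W → L
(2,2): only reaches (1,2)(W), (1,1)(W), all W → L
(3,4): only reaches (2,4)(W), (0,4)(W), (3,1)(W), (2,3)(W), all W → L
(3,5): only reaches (2,5)(W), (0,5)(W), (3,2)(W), (3,0)(W), (2,4)(W), all W → L
(3,6): only reaches (2,6)(W), (0,6)(W), (3,3)(W), (3,1)(W), (2,5)(W), all W → L
(4,0): only reaches (3,0)(W), (1,0)(W), all W → L
(4,1): only reaches (3,1)(W), (1,1)(W), (3,0)(W), all W → L
(4,2): only reaches (3,2)(W), (1,2)(W), (3,1)(W), all W → L
Every other cell has at least one move into one of the L cells above, so it is W.
(1,2): the move to (0,2) reaches an L cell, so W
(0,6): the move to (0,1) reaches an L cell, so W
(4,1): one of the L cells justified above, so L

(1,2): W, (0,6): W, (4,1): L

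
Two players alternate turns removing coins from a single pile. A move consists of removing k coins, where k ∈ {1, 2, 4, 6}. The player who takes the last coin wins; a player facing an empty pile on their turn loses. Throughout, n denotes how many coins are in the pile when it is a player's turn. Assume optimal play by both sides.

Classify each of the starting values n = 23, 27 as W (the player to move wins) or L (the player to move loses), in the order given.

23: W, 27: L

Work bottom-up. With no move the player to move loses. Otherwise the position is W if at least one move leads to an L position for the opponent, and L if every move leads to a W.
n=0: no move → L
n=1: W (go to 0, an L position)
n=2: W (go to 0, an L position)
n=3: L (options 2(W), 1(W) are all W)
n=4: W (go to 3, an L position)
n=5: W (go to 3, an L position)
n=6: W (go to 0, an L position)
n=7: W (go to 3, an L position)
n=8: L (options 7(W), 6(W), 4(W), 2(W) are all W)
n=9: W (go to 8, an L position)
n=10: W (go to 8, an L position)
n=11: L (options 10(W), 9(W), 7(W), 5(W) are all W)
n=12: W (go to 11, an L position)
n=13: W (go to 11, an L position)
n=14: W (go to 8, an L position)
n=15: W (go to 11, an L position)
n=16: L (options 15(W), 14(W), 12(W), 10(W) are all W)
n=17: W (go to 16, an L position)
n=18: W (go to 16, an L position)
n=19: L (options 18(W), 17(W), 15(W), 13(W) are all W)
n=20: W (go to 19, an L position)
n=21: W (go to 19, an L position)
n=22: W (go to 16, an L position)
n=23: W (go to 19, an L position)
n=24: L (options 23(W), 22(W), 20(W), 18(W) are all W)
n=25: W (go to 24, an L position)
n=26: W (go to 24, an L position)
n=27: L (options 26(W), 25(W), 23(W), 21(W) are all W)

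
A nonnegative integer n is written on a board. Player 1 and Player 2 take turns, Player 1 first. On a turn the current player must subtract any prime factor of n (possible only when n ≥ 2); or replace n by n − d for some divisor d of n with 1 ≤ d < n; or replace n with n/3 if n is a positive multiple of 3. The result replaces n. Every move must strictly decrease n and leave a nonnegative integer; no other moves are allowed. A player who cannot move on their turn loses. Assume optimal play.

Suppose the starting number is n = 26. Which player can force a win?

Player 2 wins.

Use the standard recursion: the mover loses at a terminal position; elsewhere, the mover wins exactly when some move hands the opponent an L position.
n=0: no move → L
n=1: no move → L
n=2: can move to 0, which is L ⇒ W
n=3: can move to 0, which is L ⇒ W
n=4: moves to 2(W), 3(W); every one is W ⇒ L
n=5: can move to 0, which is L ⇒ W
n=6: can move to 4, which is L ⇒ W
n=7: can move to 0, which is L ⇒ W
n=8: can move to 4, which is L ⇒ W
n=9: moves to 3(W), 6(W), 8(W); every one is W ⇒ L
n=10: can move to 9, which is L ⇒ W
n=11: can move to 0, which is L ⇒ W
n=12: can move to 4, which is L ⇒ W
n=13: can move to 0, which is L ⇒ W
n=14: moves to 7(W), 12(W), 13(W); every one is W ⇒ L
n=15: can move to 14, which is L ⇒ W
n=16: can move to 14, which is L ⇒ W
n=17: can move to 0, which is L ⇒ W
n=18: can move to 9, which is L ⇒ W
n=19: can move to 0, which is L ⇒ W
n=20: moves to 10(W), 15(W), 16(W), 18(W), 19(W); every one is W ⇒ L
n=21: can move to 14, which is L ⇒ W
n=22: can move to 20, which is L ⇒ W
n=23: can move to 0, which is L ⇒ W
n=24: can move to 20, which is L ⇒ W
n=25: can move to 20, which is L ⇒ W
n=26: moves to 13(W), 24(W), 25(W); every one is W ⇒ L
The starting position 26 is L: whatever Player 1 does, the opponent receives a W position.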